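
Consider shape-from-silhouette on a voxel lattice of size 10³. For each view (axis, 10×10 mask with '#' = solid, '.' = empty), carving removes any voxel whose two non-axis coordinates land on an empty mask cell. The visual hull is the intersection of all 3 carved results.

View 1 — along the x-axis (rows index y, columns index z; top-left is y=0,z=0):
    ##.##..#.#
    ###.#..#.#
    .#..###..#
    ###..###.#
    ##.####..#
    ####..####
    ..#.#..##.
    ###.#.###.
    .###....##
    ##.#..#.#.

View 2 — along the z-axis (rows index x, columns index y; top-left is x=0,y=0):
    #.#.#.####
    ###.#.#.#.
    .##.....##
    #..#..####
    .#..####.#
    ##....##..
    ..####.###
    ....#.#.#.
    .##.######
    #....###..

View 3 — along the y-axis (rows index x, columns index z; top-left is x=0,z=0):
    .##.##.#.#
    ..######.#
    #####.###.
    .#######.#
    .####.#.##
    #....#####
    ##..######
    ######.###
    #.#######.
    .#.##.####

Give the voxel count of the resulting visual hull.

full grid |V| = 1000
step 1: project along x, AND mask (60/100) → |grid| = 600
step 2: project along z, AND mask (55/100) → |grid| = 319
step 3: project along y, AND mask (74/100) → |grid| = 233

voxel count = 233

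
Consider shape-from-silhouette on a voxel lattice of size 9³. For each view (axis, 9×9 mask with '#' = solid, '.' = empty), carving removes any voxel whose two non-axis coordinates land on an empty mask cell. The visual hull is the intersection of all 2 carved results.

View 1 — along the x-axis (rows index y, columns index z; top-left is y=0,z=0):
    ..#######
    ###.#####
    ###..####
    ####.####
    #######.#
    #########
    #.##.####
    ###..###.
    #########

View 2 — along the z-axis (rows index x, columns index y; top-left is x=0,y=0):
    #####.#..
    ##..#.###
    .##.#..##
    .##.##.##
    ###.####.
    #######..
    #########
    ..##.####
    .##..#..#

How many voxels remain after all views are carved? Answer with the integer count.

start: 9×9×9 = 729 voxels
  1. axis=0 (YZ plane), |mask|=69  ⇒  voxels=621
  2. axis=2 (XY plane), |mask|=56  ⇒  voxels=429

|visual hull| = 429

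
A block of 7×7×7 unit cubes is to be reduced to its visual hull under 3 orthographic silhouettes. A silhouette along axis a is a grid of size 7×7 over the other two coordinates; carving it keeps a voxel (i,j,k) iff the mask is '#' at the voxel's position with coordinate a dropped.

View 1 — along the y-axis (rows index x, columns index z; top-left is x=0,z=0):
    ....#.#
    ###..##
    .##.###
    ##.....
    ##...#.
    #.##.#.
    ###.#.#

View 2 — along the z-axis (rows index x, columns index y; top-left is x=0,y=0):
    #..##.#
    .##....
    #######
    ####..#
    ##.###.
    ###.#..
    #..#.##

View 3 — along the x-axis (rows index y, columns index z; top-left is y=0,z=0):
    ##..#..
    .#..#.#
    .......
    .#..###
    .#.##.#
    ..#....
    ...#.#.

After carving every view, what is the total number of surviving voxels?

remaining voxels: 40

full grid |V| = 343
after view 1 [y-axis, 26 of 49 cells solid] → remaining = 182
after view 2 [z-axis, 31 of 49 cells solid] → remaining = 114
after view 3 [x-axis, 17 of 49 cells solid] → remaining = 40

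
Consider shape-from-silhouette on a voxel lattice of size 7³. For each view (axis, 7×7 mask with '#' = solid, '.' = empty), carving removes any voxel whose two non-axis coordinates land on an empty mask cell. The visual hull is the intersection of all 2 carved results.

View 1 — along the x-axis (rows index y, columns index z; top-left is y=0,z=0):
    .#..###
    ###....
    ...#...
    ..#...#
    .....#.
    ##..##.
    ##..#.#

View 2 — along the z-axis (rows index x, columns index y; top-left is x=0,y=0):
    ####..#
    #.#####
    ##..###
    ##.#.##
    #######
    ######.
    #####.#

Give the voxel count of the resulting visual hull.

before carving: 343 voxels (7×7×7)
V1 x: intersect with YZ mask (19 set) -- 133 left
V2 z: intersect with XY mask (40 set) -- 112 left

112 voxels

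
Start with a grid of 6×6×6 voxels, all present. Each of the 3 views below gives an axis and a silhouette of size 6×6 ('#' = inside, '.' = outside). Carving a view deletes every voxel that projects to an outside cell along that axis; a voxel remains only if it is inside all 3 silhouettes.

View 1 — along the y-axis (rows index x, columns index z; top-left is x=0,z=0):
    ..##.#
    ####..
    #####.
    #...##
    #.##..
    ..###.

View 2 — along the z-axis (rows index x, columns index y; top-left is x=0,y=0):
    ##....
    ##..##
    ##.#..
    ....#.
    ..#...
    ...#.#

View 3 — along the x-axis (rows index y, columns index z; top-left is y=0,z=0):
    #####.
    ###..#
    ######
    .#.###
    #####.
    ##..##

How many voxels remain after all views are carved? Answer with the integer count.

initial block: 6^3 = 216
carve view 1 (along y, XZ-mask fill 21/36): 126 voxels remain
carve view 2 (along z, XY-mask fill 13/36): 49 voxels remain
carve view 3 (along x, YZ-mask fill 28/36): 36 voxels remain

36 voxels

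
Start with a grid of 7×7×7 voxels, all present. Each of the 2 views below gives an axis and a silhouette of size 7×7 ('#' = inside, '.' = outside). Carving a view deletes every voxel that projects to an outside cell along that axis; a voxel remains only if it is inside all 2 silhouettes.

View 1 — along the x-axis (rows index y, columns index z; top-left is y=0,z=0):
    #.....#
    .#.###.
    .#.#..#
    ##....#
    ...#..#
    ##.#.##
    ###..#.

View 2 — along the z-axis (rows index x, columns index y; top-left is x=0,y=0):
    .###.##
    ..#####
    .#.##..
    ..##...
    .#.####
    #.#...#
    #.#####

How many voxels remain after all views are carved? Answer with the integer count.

start: 7×7×7 = 343 voxels
[1] x-view keeps 23 columns → grid now 161
[2] z-view keeps 29 columns → grid now 97

|visual hull| = 97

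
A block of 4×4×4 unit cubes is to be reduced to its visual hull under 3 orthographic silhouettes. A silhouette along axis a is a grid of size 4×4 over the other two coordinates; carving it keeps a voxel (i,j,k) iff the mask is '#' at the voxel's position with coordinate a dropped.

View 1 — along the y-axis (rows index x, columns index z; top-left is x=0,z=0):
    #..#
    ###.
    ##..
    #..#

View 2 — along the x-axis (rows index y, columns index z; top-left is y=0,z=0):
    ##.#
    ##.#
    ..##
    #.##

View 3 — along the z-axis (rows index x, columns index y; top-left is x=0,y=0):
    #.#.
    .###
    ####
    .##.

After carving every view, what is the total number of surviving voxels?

remaining voxels: 16

start: 4×4×4 = 64 voxels
  1. axis=1 (XZ plane), |mask|=9  ⇒  voxels=36
  2. axis=0 (YZ plane), |mask|=11  ⇒  voxels=26
  3. axis=2 (XY plane), |mask|=11  ⇒  voxels=16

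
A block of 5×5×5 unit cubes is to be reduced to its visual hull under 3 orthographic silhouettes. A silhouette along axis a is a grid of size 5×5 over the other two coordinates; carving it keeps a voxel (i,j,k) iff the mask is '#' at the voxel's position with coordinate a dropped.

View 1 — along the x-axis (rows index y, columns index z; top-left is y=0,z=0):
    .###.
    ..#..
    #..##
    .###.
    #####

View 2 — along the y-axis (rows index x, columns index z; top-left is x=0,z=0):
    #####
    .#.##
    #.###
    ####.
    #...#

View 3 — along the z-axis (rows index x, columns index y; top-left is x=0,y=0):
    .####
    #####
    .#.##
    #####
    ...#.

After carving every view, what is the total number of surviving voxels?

full grid |V| = 125
after view 1 [x-axis, 15 of 25 cells solid] → remaining = 75
after view 2 [y-axis, 18 of 25 cells solid] → remaining = 53
after view 3 [z-axis, 18 of 25 cells solid] → remaining = 41

voxel count = 41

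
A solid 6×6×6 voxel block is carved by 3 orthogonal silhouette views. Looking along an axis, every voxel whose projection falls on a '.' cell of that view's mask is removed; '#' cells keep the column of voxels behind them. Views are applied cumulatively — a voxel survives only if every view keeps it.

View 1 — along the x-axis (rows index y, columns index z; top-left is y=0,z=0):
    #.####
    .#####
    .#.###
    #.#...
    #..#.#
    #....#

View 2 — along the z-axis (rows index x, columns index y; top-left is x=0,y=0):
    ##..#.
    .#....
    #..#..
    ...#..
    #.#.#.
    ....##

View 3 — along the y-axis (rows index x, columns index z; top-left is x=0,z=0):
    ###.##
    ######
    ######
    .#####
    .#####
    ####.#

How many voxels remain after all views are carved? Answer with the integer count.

before carving: 216 voxels (6×6×6)
V1 x: intersect with YZ mask (21 set) -- 126 left
V2 z: intersect with XY mask (12 set) -- 44 left
V3 y: intersect with XZ mask (32 set) -- 38 left

voxel count = 38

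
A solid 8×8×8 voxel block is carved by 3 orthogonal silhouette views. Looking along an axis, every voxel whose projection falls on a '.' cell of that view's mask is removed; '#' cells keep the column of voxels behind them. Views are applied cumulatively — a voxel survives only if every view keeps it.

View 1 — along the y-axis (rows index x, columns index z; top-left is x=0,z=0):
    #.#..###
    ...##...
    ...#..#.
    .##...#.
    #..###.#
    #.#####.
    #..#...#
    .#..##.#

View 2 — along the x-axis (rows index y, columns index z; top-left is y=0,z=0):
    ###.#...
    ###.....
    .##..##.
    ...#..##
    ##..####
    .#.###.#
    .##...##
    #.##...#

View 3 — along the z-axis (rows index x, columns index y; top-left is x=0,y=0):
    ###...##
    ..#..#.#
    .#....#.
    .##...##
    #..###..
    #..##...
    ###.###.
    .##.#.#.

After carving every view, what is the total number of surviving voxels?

before carving: 512 voxels (8×8×8)
step 1: project along y, AND mask (30/64) → |grid| = 240
step 2: project along x, AND mask (33/64) → |grid| = 118
step 3: project along z, AND mask (31/64) → |grid| = 63

remaining voxels: 63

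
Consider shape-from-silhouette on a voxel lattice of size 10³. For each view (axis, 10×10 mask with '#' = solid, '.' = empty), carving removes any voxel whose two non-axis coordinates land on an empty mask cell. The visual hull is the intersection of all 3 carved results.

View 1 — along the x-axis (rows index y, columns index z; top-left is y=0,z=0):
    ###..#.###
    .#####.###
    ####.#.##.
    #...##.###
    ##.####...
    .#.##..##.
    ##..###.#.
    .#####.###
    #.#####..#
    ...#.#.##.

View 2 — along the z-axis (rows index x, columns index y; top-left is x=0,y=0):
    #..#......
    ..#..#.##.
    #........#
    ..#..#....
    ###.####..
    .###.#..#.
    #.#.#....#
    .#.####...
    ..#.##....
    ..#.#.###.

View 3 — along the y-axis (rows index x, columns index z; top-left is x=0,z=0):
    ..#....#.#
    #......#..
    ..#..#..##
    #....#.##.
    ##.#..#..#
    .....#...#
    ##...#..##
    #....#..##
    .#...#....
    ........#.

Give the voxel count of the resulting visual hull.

|visual hull| = 85

start: 10×10×10 = 1000 voxels
  1. axis=0 (YZ plane), |mask|=64  ⇒  voxels=640
  2. axis=2 (XY plane), |mask|=39  ⇒  voxels=250
  3. axis=1 (XZ plane), |mask|=32  ⇒  voxels=85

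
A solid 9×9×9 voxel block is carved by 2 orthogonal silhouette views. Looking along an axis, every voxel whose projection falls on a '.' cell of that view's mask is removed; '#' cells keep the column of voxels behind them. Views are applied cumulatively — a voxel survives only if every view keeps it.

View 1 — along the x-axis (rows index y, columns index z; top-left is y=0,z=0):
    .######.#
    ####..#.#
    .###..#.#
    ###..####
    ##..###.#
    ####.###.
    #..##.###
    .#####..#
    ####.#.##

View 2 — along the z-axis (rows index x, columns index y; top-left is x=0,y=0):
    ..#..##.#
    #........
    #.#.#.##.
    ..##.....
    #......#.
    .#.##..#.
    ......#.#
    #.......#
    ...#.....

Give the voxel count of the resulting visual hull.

start: 9×9×9 = 729 voxels
step 1: project along x, AND mask (57/81) → |grid| = 513
step 2: project along z, AND mask (23/81) → |grid| = 146

voxel count = 146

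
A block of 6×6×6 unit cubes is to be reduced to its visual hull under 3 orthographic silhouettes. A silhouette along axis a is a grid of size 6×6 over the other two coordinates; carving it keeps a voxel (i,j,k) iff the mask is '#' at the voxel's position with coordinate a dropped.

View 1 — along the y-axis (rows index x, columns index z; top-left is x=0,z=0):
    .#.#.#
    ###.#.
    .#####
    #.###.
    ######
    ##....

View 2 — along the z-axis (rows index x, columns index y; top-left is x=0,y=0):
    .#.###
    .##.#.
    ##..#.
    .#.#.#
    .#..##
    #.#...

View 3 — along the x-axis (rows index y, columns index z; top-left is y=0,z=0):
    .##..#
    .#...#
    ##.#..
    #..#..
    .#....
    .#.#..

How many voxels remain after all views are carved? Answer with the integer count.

|visual hull| = 27

before carving: 216 voxels (6×6×6)
carve view 1 (along y, XZ-mask fill 24/36): 144 voxels remain
carve view 2 (along z, XY-mask fill 18/36): 73 voxels remain
carve view 3 (along x, YZ-mask fill 13/36): 27 voxels remain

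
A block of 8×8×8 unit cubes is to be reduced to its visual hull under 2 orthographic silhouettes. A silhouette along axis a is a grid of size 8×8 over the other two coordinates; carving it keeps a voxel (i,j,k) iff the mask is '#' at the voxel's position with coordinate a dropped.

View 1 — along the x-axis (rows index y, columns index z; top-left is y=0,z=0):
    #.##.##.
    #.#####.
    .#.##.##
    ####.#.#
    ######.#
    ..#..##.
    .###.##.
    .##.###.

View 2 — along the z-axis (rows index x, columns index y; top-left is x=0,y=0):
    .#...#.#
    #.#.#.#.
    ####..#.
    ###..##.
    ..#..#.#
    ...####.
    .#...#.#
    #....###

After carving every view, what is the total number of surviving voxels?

voxel count = 153

full grid |V| = 512
V1 x: intersect with YZ mask (42 set) -- 336 left
V2 z: intersect with XY mask (31 set) -- 153 left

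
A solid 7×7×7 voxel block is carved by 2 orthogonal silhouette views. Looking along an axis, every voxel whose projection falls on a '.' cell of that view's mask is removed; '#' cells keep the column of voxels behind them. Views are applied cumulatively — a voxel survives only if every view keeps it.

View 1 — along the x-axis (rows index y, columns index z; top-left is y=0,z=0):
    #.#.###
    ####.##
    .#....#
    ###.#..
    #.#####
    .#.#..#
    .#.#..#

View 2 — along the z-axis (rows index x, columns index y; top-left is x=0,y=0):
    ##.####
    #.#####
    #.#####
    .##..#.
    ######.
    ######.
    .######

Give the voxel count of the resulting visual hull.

160 voxels

initial block: 7^3 = 343
V1 x: intersect with YZ mask (29 set) -- 203 left
V2 z: intersect with XY mask (39 set) -- 160 left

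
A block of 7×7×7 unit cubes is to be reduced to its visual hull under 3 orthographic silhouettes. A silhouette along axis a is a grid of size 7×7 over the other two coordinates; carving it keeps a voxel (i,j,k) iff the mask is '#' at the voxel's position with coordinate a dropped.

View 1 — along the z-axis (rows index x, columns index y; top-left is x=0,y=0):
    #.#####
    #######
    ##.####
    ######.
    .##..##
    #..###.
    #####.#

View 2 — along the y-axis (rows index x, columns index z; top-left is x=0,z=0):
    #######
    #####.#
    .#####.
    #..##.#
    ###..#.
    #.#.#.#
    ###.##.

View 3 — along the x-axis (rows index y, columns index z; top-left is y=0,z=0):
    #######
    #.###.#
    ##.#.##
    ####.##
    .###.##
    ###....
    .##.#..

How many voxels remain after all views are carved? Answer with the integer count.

initial block: 7^3 = 343
V1 z: intersect with XY mask (39 set) -- 273 left
V2 y: intersect with XZ mask (35 set) -- 200 left
V3 x: intersect with YZ mask (34 set) -- 139 left

139 voxels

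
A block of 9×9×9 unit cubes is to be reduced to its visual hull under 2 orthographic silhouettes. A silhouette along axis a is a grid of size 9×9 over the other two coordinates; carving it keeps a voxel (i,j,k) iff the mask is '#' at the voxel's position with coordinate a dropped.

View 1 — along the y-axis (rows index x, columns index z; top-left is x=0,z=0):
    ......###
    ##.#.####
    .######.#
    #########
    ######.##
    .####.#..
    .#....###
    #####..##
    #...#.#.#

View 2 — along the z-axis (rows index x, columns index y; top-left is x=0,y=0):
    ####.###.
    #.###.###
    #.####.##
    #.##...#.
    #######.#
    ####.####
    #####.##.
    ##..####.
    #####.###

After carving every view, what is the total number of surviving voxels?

|visual hull| = 361

start: 9×9×9 = 729 voxels
  1. axis=1 (XZ plane), |mask|=54  ⇒  voxels=486
  2. axis=2 (XY plane), |mask|=62  ⇒  voxels=361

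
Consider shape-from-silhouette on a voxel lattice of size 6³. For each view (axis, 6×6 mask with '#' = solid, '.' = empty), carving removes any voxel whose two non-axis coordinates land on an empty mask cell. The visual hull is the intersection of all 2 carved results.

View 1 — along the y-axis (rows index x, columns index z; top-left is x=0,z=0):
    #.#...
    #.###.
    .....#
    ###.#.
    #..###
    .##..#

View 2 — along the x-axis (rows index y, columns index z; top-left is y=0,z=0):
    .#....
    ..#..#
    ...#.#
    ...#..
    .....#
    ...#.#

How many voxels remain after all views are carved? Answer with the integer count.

before carving: 216 voxels (6×6×6)
V1 y: intersect with XZ mask (18 set) -- 108 left
V2 x: intersect with YZ mask (9 set) -- 24 left

voxel count = 24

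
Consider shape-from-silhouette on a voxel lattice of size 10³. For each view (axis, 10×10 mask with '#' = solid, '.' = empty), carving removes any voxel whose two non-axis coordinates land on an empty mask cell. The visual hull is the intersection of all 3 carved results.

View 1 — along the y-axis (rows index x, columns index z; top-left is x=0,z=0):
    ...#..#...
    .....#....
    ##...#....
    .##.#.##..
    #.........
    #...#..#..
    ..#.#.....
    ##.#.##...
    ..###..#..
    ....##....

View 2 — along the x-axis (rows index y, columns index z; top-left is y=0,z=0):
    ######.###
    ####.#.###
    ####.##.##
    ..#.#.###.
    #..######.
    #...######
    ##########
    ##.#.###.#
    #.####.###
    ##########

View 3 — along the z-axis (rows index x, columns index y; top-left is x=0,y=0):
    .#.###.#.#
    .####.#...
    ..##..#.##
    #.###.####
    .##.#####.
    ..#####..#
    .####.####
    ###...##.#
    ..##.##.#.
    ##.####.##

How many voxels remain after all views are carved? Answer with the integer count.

144 voxels

full grid |V| = 1000
carve view 1 (along y, XZ-mask fill 28/100): 280 voxels remain
carve view 2 (along x, YZ-mask fill 79/100): 218 voxels remain
carve view 3 (along z, XY-mask fill 64/100): 144 voxels remain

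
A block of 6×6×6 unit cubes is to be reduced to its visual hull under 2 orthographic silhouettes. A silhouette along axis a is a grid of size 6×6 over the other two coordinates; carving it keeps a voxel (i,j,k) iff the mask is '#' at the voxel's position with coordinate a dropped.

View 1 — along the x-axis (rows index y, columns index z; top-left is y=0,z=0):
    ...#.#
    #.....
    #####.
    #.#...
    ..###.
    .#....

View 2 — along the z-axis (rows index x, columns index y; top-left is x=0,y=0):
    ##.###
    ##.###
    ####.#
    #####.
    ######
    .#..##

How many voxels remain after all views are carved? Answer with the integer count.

full grid |V| = 216
step 1: project along x, AND mask (14/36) → |grid| = 84
step 2: project along z, AND mask (29/36) → |grid| = 61

remaining voxels: 61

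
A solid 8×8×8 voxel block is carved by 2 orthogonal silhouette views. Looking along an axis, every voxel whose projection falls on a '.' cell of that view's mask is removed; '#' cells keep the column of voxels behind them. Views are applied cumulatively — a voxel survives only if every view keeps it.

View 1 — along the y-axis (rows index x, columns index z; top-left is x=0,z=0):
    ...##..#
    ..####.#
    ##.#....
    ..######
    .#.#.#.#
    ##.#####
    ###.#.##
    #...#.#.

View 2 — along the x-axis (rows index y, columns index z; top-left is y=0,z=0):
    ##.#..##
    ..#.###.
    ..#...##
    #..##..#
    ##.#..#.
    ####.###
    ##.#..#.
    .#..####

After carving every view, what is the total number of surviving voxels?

remaining voxels: 167

before carving: 512 voxels (8×8×8)
  1. axis=1 (XZ plane), |mask|=37  ⇒  voxels=296
  2. axis=0 (YZ plane), |mask|=36  ⇒  voxels=167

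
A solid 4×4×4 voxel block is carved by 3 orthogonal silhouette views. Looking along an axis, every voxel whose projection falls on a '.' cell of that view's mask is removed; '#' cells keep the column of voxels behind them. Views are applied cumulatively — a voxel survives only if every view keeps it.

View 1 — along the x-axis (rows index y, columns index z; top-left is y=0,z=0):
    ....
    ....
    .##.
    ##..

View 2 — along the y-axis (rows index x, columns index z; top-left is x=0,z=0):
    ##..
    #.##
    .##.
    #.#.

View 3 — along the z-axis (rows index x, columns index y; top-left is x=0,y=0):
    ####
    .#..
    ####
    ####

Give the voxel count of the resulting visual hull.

full grid |V| = 64
  1. axis=0 (YZ plane), |mask|=4  ⇒  voxels=16
  2. axis=1 (XZ plane), |mask|=9  ⇒  voxels=10
  3. axis=2 (XY plane), |mask|=13  ⇒  voxels=8

8 voxels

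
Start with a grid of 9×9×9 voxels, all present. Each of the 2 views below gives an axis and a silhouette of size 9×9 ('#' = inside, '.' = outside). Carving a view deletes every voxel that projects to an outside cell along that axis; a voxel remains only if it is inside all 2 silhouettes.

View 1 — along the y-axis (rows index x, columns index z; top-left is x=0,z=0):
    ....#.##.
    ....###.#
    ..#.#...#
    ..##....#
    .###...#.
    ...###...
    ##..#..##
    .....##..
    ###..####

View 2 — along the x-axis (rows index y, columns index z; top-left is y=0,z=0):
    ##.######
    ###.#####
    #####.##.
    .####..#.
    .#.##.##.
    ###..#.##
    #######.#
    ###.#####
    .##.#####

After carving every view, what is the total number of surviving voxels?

initial block: 9^3 = 729
[1] y-view keeps 34 columns → grid now 306
[2] x-view keeps 62 columns → grid now 236

236 voxels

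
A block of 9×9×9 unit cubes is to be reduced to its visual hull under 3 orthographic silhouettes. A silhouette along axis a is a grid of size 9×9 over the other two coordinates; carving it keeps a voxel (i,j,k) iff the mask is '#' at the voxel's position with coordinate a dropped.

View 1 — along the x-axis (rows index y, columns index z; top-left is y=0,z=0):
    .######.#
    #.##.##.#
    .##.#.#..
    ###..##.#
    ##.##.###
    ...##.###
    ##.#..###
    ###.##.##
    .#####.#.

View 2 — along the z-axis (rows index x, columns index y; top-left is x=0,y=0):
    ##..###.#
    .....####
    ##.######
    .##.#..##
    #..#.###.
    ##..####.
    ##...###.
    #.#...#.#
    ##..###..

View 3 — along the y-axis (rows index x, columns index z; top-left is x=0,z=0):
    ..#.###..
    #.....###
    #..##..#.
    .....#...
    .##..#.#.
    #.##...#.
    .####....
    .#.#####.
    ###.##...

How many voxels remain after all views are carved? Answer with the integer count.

voxel count = 122

full grid |V| = 729
  1. axis=0 (YZ plane), |mask|=54  ⇒  voxels=486
  2. axis=2 (XY plane), |mask|=48  ⇒  voxels=295
  3. axis=1 (XZ plane), |mask|=36  ⇒  voxels=122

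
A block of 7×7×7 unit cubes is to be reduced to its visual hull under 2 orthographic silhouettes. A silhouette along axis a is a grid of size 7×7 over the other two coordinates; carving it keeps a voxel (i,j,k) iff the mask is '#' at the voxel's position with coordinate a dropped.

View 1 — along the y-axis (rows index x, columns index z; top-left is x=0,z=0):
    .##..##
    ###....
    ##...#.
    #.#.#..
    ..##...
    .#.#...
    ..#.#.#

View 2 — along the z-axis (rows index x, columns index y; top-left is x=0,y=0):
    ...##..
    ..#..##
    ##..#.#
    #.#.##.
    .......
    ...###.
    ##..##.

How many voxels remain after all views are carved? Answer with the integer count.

before carving: 343 voxels (7×7×7)
after view 1 [y-axis, 20 of 49 cells solid] → remaining = 140
after view 2 [z-axis, 20 of 49 cells solid] → remaining = 59

remaining voxels: 59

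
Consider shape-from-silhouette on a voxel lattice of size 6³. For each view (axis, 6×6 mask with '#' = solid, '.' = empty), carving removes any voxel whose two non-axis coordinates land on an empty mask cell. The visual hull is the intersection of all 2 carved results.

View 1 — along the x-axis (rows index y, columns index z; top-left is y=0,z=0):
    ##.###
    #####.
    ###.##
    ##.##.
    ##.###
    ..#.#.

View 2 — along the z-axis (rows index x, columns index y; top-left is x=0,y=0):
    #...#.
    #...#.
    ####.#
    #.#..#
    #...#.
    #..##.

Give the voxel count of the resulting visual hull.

before carving: 216 voxels (6×6×6)
carve view 1 (along x, YZ-mask fill 26/36): 156 voxels remain
carve view 2 (along z, XY-mask fill 17/36): 77 voxels remain

voxel count = 77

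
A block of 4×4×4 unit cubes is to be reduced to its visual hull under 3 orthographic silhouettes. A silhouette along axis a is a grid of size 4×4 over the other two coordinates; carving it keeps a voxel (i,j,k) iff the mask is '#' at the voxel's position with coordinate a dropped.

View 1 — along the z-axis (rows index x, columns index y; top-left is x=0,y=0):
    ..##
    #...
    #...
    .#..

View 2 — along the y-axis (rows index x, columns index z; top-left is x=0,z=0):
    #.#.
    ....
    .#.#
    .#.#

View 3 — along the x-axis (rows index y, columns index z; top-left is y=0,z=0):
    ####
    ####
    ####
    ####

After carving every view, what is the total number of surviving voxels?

voxel count = 8

start: 4×4×4 = 64 voxels
after view 1 [z-axis, 5 of 16 cells solid] → remaining = 20
after view 2 [y-axis, 6 of 16 cells solid] → remaining = 8
after view 3 [x-axis, 16 of 16 cells solid] → remaining = 8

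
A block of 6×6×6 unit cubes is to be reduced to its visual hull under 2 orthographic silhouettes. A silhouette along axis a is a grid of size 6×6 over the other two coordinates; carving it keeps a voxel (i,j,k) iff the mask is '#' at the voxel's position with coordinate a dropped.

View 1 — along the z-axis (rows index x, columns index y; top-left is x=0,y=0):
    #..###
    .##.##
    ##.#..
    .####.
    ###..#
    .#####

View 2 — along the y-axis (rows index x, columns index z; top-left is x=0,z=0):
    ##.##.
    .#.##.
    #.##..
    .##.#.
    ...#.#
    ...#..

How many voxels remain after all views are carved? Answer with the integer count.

remaining voxels: 62

before carving: 216 voxels (6×6×6)
V1 z: intersect with XY mask (24 set) -- 144 left
V2 y: intersect with XZ mask (16 set) -- 62 left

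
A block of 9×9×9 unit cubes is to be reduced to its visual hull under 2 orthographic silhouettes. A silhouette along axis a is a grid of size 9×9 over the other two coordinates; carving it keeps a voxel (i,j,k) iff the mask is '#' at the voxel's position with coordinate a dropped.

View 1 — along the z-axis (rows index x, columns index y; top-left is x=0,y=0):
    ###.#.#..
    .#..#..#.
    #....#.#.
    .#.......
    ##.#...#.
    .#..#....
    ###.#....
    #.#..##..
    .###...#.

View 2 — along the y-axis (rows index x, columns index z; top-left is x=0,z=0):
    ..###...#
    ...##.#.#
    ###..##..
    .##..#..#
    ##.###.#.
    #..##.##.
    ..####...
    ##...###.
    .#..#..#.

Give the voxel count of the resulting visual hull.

remaining voxels: 133

full grid |V| = 729
  1. axis=2 (XY plane), |mask|=30  ⇒  voxels=270
  2. axis=1 (XZ plane), |mask|=40  ⇒  voxels=133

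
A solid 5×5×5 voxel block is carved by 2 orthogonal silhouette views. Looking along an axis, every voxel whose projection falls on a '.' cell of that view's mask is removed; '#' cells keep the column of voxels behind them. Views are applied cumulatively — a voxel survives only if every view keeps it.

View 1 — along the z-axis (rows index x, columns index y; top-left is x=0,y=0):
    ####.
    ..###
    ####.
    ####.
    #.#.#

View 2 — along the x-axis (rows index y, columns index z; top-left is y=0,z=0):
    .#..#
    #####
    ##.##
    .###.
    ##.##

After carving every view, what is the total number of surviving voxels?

remaining voxels: 63

full grid |V| = 125
step 1: project along z, AND mask (18/25) → |grid| = 90
step 2: project along x, AND mask (18/25) → |grid| = 63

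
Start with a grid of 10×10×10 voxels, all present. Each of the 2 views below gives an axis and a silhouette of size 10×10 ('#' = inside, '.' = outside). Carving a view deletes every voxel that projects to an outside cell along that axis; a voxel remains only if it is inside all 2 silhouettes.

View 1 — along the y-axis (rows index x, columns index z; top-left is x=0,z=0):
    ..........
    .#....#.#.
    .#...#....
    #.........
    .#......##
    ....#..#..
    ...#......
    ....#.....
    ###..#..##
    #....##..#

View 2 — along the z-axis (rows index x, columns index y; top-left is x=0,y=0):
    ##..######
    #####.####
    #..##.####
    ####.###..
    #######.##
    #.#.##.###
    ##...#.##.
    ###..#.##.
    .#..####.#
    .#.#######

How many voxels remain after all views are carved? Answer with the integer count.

remaining voxels: 168

start: 10×10×10 = 1000 voxels
  1. axis=1 (XZ plane), |mask|=23  ⇒  voxels=230
  2. axis=2 (XY plane), |mask|=72  ⇒  voxels=168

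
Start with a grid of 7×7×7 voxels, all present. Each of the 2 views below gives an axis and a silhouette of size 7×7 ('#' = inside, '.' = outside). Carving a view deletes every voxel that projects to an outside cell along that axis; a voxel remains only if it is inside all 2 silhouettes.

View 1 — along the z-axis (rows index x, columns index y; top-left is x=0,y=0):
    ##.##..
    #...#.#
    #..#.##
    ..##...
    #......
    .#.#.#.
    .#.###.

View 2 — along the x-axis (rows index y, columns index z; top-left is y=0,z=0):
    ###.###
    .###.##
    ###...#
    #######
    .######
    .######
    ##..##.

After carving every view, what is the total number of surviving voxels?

|visual hull| = 122

full grid |V| = 343
step 1: project along z, AND mask (21/49) → |grid| = 147
step 2: project along x, AND mask (38/49) → |grid| = 122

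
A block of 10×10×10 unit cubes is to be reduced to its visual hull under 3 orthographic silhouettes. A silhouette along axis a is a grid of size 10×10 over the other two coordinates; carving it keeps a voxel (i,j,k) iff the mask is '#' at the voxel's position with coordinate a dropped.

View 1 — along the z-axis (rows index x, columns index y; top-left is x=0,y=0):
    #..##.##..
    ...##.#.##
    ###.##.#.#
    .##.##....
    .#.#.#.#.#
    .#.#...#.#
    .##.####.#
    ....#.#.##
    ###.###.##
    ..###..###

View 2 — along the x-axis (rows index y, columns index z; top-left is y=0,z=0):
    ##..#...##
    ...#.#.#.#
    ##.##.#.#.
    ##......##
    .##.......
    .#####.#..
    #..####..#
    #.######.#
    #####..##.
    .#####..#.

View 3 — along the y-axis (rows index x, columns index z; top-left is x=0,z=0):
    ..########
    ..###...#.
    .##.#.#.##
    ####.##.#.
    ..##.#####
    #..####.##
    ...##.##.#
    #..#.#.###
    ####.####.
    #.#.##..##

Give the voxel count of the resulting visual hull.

before carving: 1000 voxels (10×10×10)
after view 1 [z-axis, 55 of 100 cells solid] → remaining = 550
after view 2 [x-axis, 54 of 100 cells solid] → remaining = 289
after view 3 [y-axis, 64 of 100 cells solid] → remaining = 185

185 voxels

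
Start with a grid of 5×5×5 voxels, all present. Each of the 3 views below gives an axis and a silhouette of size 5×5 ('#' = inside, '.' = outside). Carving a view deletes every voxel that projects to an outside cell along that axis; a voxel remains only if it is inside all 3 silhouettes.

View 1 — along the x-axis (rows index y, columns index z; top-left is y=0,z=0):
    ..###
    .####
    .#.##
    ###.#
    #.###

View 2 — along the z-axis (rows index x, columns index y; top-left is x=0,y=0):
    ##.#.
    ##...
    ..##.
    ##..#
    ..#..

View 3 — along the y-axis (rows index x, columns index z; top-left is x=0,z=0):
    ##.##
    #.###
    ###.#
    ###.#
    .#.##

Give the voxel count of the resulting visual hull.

voxel count = 31

start: 5×5×5 = 125 voxels
  1. axis=0 (YZ plane), |mask|=18  ⇒  voxels=90
  2. axis=2 (XY plane), |mask|=11  ⇒  voxels=39
  3. axis=1 (XZ plane), |mask|=19  ⇒  voxels=31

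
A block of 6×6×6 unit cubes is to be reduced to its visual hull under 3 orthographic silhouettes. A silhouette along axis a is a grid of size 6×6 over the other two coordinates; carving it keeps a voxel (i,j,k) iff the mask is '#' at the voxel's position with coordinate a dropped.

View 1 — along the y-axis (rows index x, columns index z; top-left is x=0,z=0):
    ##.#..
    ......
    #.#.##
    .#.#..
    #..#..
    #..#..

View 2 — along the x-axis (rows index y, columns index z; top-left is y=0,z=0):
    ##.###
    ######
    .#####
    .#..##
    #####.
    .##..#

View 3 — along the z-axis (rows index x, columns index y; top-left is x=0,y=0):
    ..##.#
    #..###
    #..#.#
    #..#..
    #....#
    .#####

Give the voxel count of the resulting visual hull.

initial block: 6^3 = 216
carve view 1 (along y, XZ-mask fill 13/36): 78 voxels remain
carve view 2 (along x, YZ-mask fill 27/36): 54 voxels remain
carve view 3 (along z, XY-mask fill 19/36): 21 voxels remain

voxel count = 21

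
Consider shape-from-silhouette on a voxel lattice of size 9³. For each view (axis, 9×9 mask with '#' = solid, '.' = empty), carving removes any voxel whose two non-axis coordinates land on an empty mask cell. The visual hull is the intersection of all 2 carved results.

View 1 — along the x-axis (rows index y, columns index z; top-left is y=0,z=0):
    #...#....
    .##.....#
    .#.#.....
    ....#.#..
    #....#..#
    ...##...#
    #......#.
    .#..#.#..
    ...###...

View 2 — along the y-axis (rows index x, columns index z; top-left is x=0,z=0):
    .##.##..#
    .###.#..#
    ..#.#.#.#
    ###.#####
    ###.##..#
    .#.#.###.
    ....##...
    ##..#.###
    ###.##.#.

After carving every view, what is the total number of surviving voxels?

initial block: 9^3 = 729
[1] x-view keeps 23 columns → grid now 207
[2] y-view keeps 47 columns → grid now 124

124 voxels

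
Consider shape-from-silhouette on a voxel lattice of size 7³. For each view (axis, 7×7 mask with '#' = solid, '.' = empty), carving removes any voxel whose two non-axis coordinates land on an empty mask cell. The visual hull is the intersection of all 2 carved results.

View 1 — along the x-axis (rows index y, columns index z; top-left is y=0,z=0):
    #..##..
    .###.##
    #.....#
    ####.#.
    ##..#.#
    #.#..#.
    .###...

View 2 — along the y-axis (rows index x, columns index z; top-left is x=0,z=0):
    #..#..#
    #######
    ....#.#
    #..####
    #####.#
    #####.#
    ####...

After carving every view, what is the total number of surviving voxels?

remaining voxels: 120

start: 7×7×7 = 343 voxels
[1] x-view keeps 25 columns → grid now 175
[2] y-view keeps 33 columns → grid now 120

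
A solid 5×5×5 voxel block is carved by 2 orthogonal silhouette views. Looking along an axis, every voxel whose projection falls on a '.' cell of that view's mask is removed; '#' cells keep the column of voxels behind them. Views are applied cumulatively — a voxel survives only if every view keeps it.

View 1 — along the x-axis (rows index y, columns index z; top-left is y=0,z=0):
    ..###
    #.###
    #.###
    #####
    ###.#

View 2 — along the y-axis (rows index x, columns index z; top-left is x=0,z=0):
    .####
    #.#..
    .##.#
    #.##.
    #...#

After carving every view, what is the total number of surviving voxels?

|visual hull| = 59

start: 5×5×5 = 125 voxels
[1] x-view keeps 20 columns → grid now 100
[2] y-view keeps 14 columns → grid now 59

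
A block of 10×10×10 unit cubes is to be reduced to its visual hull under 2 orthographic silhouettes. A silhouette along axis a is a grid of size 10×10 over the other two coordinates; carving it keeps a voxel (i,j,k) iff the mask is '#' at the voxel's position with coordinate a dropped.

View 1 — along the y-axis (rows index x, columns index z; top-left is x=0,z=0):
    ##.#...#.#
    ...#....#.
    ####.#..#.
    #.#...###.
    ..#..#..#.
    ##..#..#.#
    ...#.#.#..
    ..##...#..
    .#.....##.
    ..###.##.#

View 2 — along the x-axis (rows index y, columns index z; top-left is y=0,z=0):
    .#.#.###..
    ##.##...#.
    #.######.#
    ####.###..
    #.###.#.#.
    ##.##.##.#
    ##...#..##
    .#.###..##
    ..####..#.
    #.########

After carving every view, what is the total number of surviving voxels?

258 voxels

initial block: 10^3 = 1000
step 1: project along y, AND mask (41/100) → |grid| = 410
step 2: project along x, AND mask (63/100) → |grid| = 258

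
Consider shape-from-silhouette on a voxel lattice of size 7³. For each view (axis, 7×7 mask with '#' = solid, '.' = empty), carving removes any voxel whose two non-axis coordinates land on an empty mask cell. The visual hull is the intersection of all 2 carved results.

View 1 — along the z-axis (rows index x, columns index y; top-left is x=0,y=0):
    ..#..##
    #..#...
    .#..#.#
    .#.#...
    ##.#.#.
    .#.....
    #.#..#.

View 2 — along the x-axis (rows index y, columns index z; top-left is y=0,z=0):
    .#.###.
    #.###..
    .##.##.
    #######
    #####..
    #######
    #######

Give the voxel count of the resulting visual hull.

remaining voxels: 97

start: 7×7×7 = 343 voxels
after view 1 [z-axis, 18 of 49 cells solid] → remaining = 126
after view 2 [x-axis, 38 of 49 cells solid] → remaining = 97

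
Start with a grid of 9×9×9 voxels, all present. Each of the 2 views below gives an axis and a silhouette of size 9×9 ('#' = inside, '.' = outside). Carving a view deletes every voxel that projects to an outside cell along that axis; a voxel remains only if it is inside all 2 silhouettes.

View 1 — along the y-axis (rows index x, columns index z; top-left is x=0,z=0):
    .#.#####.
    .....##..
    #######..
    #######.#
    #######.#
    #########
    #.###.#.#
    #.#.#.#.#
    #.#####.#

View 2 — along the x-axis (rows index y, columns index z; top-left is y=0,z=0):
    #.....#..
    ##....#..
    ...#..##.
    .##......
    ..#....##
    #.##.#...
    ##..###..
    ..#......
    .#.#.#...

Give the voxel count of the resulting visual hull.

|visual hull| = 172

initial block: 9^3 = 729
V1 y: intersect with XZ mask (58 set) -- 522 left
V2 x: intersect with YZ mask (26 set) -- 172 left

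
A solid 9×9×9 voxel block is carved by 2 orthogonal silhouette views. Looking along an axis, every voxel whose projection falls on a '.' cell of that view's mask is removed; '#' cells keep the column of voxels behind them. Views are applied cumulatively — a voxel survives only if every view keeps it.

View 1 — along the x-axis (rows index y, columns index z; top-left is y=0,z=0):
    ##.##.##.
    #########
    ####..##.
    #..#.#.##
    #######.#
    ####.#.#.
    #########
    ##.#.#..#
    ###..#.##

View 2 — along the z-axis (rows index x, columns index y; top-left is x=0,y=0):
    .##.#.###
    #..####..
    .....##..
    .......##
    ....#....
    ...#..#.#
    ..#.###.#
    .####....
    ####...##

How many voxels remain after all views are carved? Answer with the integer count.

remaining voxels: 231

full grid |V| = 729
carve view 1 (along x, YZ-mask fill 60/81): 540 voxels remain
carve view 2 (along z, XY-mask fill 34/81): 231 voxels remain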